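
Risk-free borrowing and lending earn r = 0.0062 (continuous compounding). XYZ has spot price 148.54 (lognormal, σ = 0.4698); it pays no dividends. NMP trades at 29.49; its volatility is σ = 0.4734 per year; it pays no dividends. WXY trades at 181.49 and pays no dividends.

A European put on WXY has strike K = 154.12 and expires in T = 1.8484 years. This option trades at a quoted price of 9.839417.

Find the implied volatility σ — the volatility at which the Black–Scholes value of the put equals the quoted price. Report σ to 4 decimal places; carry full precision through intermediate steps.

At σ = 0.2370 the Black–Scholes value reproduces the quote:
σ√T = 0.237·√1.8484 = 0.322215
d₁ = (ln(S/K) + (r+σ²/2)T) / (σ√T) = (ln(181.49/154.12) + (0.0062+0.237²/2)·1.8484) / 0.322215 = (0.163469 + 0.063371) / 0.322215 = 0.704003
d₂ = d₁ − σ√T = 0.704003 − 0.322215 = 0.381787
e^{−rT} = 0.988605
N(−d₁) = 0.240716,  N(−d₂) = 0.351310
V = K·e^{−rT}·N(−d₂) − S·N(−d₁) = 53.526886 − 43.687468 = 9.839417 (the quoted price), and the Black–Scholes price is strictly increasing in σ, so σ is unique

sigma = 0.2370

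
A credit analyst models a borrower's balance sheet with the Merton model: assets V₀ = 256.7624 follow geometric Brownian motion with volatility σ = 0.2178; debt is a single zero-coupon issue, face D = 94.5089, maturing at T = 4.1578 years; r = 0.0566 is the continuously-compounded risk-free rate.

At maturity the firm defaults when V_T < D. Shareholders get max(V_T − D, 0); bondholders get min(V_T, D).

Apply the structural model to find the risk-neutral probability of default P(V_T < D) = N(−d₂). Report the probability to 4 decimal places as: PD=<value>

PD=0.0053

Work the structural quantities from V₀ = 256.7624 against face 94.5089:
d₁ = [ln(V₀/D) + (r + σ²/2)T] / (σ√T)
   = [ln(256.7624/94.5089) + (0.0566 + 0.5·0.2178²)·4.1578] / (0.2178·√4.1578)
   = [0.999457 + 0.333948] / 0.444109 = 3.002427
d₂ = d₁ − σ√T = 3.002427 − 0.444109 = 2.558318
risk-neutral PD = N(−d₂) = N(-2.558318) = 0.005259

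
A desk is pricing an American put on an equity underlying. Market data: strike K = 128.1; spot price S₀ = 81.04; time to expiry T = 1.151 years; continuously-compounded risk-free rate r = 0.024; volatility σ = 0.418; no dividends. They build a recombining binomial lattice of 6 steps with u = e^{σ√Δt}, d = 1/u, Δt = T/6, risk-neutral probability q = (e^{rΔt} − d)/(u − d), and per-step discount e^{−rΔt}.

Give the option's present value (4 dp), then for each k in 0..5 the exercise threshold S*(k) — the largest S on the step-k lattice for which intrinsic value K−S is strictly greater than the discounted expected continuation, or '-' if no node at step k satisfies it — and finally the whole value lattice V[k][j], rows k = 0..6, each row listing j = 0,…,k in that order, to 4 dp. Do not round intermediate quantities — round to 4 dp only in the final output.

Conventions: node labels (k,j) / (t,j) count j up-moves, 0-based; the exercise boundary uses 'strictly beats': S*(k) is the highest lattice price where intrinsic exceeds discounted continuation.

price = 49.0252
boundary = - 67.4822 56.1926 67.4822 81.0400 97.3217
tree:
49.0252
60.6178 36.2731
71.9074 47.8992 23.3565
81.3083 60.6178 33.8502 11.6054
89.1364 71.9074 47.0600 19.1013 3.1611
95.6549 81.3083 60.6178 30.7783 5.9569 0.0000
101.0829 89.1364 71.9074 47.0600 11.2255 0.0000 0.0000

Δt=0.19183, u=1.20091, d=0.83270, q=0.46689, disc=e^(-rΔt)=0.99541
k=6 terminal: V=max(K-S,0) → 101.0829 89.1364 71.9074 47.0600 11.2255 0.0000 0.0000
k=5: j=0 S=32.4451 intr=95.6549 cont=95.0665 V=95.6549[EX]; j=1 S=46.7917 intr=81.3083 cont=80.7199 V=81.3083[EX]; j=2 S=67.4822 intr=60.6178 cont=60.0294 V=60.6178[EX]; j=3 S=97.3217 intr=30.7783 cont=30.1899 V=30.7783[EX]; j=4 S=140.3557 intr=0.0000 cont=5.9569 V=5.9569[hold]; j=5 S=202.4185 intr=0.0000 cont=0.0000 V=0.0000[hold]  S*(5)=97.3217
k=4: j=0 S=38.9636 intr=89.1364 cont=88.5480 V=89.1364[EX]; j=1 S=56.1926 intr=71.9074 cont=71.3190 V=71.9074[EX]; j=2 S=81.0400 intr=47.0600 cont=46.4716 V=47.0600[EX]; j=3 S=116.8745 intr=11.2255 cont=19.1013 V=19.1013[hold]; j=4 S=168.5544 intr=0.0000 cont=3.1611 V=3.1611[hold]  S*(4)=81.0400
k=3: j=0 S=46.7917 intr=81.3083 cont=80.7199 V=81.3083[EX]; j=1 S=67.4822 intr=60.6178 cont=60.0294 V=60.6178[EX]; j=2 S=97.3217 intr=30.7783 cont=33.8502 V=33.8502[hold]; j=3 S=140.3557 intr=0.0000 cont=11.6054 V=11.6054[hold]  S*(3)=67.4822
k=2: j=0 S=56.1926 intr=71.9074 cont=71.3190 V=71.9074[EX]; j=1 S=81.0400 intr=47.0600 cont=47.8992 V=47.8992[hold]; j=2 S=116.8745 intr=11.2255 cont=23.3565 V=23.3565[hold]  S*(2)=56.1926
k=1: j=0 S=67.4822 intr=60.6178 cont=60.4194 V=60.6178[EX]; j=1 S=97.3217 intr=30.7783 cont=36.2731 V=36.2731[hold]  S*(1)=67.4822
k=0: j=0 S=81.0400 intr=47.0600 cont=49.0252 V=49.0252[hold]  S*(0)=-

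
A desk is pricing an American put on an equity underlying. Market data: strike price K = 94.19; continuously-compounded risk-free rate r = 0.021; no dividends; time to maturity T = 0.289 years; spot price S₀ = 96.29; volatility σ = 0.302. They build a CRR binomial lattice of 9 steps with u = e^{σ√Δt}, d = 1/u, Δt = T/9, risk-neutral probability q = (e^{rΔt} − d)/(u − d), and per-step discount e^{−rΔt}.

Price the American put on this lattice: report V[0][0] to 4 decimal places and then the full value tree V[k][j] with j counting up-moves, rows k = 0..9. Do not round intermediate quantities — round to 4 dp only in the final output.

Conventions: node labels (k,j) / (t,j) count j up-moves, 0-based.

price = 5.0648
tree:
5.0648
7.1385 2.9365
9.7910 4.4173 1.4159
13.0223 6.4774 2.3021 0.5055
16.7363 9.2160 3.6666 0.9004 0.0995
20.7272 12.6502 5.6928 1.5854 0.1963 0.0000
24.5972 16.6421 8.5573 2.7512 0.3873 0.0000 0.0000
28.2632 20.7272 12.3298 4.6849 0.7639 0.0000 0.0000 0.0000
31.7362 24.5972 16.6421 7.7777 1.5069 0.0000 0.0000 0.0000 0.0000
35.0262 28.2632 20.7272 12.3298 2.9724 0.0000 0.0000 0.0000 0.0000 0.0000

Δt=0.03211, u=1.05561, d=0.94732, q=0.49270, disc=e^(-rΔt)=0.99933
k=9 terminal: V=max(K-S,0) → 35.0262 28.2632 20.7272 12.3298 2.9724 0.0000 0.0000 0.0000 0.0000 0.0000
k=8: j=0 S=62.4538 intr=31.7362 cont=31.6727 V=31.7362[EX]; j=1 S=69.5928 intr=24.5972 cont=24.5337 V=24.5972[EX]; j=2 S=77.5479 intr=16.6421 cont=16.5786 V=16.6421[EX]; j=3 S=86.4123 intr=7.7777 cont=7.7142 V=7.7777[EX]; j=4 S=96.2900 intr=0.0000 cont=1.5069 V=1.5069[hold]; j=5 S=107.2968 intr=0.0000 cont=0.0000 V=0.0000[hold]; j=6 S=119.5617 intr=0.0000 cont=0.0000 V=0.0000[hold]; j=7 S=133.2287 intr=0.0000 cont=0.0000 V=0.0000[hold]; j=8 S=148.4579 intr=0.0000 cont=0.0000 V=0.0000[hold]
k=7: j=0 S=65.9268 intr=28.2632 cont=28.1997 V=28.2632[EX]; j=1 S=73.4628 intr=20.7272 cont=20.6637 V=20.7272[EX]; j=2 S=81.8602 intr=12.3298 cont=12.2663 V=12.3298[EX]; j=3 S=91.2176 intr=2.9724 cont=4.6849 V=4.6849[hold]; j=4 S=101.6445 intr=0.0000 cont=0.7639 V=0.7639[hold]; j=5 S=113.2634 intr=0.0000 cont=0.0000 V=0.0000[hold]; j=6 S=126.2104 intr=0.0000 cont=0.0000 V=0.0000[hold]; j=7 S=140.6373 intr=0.0000 cont=0.0000 V=0.0000[hold]
k=6: j=0 S=69.5928 intr=24.5972 cont=24.5337 V=24.5972[EX]; j=1 S=77.5479 intr=16.6421 cont=16.5786 V=16.6421[EX]; j=2 S=86.4123 intr=7.7777 cont=8.5573 V=8.5573[hold]; j=3 S=96.2900 intr=0.0000 cont=2.7512 V=2.7512[hold]; j=4 S=107.2968 intr=0.0000 cont=0.3873 V=0.3873[hold]; j=5 S=119.5617 intr=0.0000 cont=0.0000 V=0.0000[hold]; j=6 S=133.2287 intr=0.0000 cont=0.0000 V=0.0000[hold]
k=5: j=0 S=73.4628 intr=20.7272 cont=20.6637 V=20.7272[EX]; j=1 S=81.8602 intr=12.3298 cont=12.6502 V=12.6502[hold]; j=2 S=91.2176 intr=2.9724 cont=5.6928 V=5.6928[hold]; j=3 S=101.6445 intr=0.0000 cont=1.5854 V=1.5854[hold]; j=4 S=113.2634 intr=0.0000 cont=0.1963 V=0.1963[hold]; j=5 S=126.2104 intr=0.0000 cont=0.0000 V=0.0000[hold]
k=4: j=0 S=77.5479 intr=16.6421 cont=16.7363 V=16.7363[hold]; j=1 S=86.4123 intr=7.7777 cont=9.2160 V=9.2160[hold]; j=2 S=96.2900 intr=0.0000 cont=3.6666 V=3.6666[hold]; j=3 S=107.2968 intr=0.0000 cont=0.9004 V=0.9004[hold]; j=4 S=119.5617 intr=0.0000 cont=0.0995 V=0.0995[hold]
k=3: j=0 S=81.8602 intr=12.3298 cont=13.0223 V=13.0223[hold]; j=1 S=91.2176 intr=2.9724 cont=6.4774 V=6.4774[hold]; j=2 S=101.6445 intr=0.0000 cont=2.3021 V=2.3021[hold]; j=3 S=113.2634 intr=0.0000 cont=0.5055 V=0.5055[hold]
k=2: j=0 S=86.4123 intr=7.7777 cont=9.7910 V=9.7910[hold]; j=1 S=96.2900 intr=0.0000 cont=4.4173 V=4.4173[hold]; j=2 S=107.2968 intr=0.0000 cont=1.4159 V=1.4159[hold]
k=1: j=0 S=91.2176 intr=2.9724 cont=7.1385 V=7.1385[hold]; j=1 S=101.6445 intr=0.0000 cont=2.9365 V=2.9365[hold]
k=0: j=0 S=96.2900 intr=0.0000 cont=5.0648 V=5.0648[hold]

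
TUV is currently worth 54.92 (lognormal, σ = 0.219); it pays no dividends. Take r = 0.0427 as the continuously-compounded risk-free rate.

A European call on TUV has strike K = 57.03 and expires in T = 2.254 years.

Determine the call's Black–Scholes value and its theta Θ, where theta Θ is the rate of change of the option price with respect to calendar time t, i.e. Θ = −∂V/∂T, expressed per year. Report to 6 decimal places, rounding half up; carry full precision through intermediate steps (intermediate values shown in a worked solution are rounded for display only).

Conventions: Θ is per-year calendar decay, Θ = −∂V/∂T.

price = 8.638236
Θ = -2.624917

σ√T = 0.219·√2.254 = 0.328792
d₁ = (ln(S/K) + (r+σ²/2)T) / (σ√T) = (ln(54.92/57.03) + (0.0427+0.219²/2)·2.254) / 0.328792 = (-0.037700 + 0.150298) / 0.328792 = 0.342460
d₂ = d₁ − σ√T = 0.342460 − 0.328792 = 0.013668
e^{−rT} = 0.908241
N(d₁) = 0.633998,  N(d₂) = 0.505453
Call price V = S·N(d₁) − K·e^{−rT}·N(d₂) = 34.819145 − 26.180909 = 8.638236
φ(d₁) = (1/√(2π))·e^{−d₁²/2} = 0.376221
Θ = −S·φ(d₁)·σ/(2√T) − r·K·e^{−rT}·N(d₂) = −1.506992 − 1.117925 = -2.624917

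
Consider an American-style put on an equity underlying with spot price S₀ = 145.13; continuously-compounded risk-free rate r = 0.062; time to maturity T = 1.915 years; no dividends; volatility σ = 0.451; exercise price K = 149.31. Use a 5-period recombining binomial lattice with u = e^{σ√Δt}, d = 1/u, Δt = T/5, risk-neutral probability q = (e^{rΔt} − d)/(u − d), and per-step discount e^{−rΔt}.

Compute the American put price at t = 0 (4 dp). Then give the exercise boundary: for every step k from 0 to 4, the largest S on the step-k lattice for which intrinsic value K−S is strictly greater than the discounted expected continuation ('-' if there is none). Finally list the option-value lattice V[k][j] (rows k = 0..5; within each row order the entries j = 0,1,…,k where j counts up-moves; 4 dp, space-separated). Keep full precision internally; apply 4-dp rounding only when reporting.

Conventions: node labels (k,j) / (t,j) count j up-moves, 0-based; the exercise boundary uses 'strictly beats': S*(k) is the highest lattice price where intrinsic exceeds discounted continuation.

price = 31.6225
boundary = - - 83.0472 62.8216 83.0472
tree:
31.6225
46.6613 16.4838
66.2628 27.2063 5.3822
86.4884 43.4862 10.4616 0.0000
101.7882 66.2628 20.3347 0.0000 0.0000
113.3618 86.4884 39.5255 0.0000 0.0000 0.0000

Δt=0.38300, u=1.32195, d=0.75646, q=0.47317, disc=e^(-rΔt)=0.97653
k=5 terminal: V=max(K-S,0) → 113.3618 86.4884 39.5255 0.0000 0.0000 0.0000
k=4: j=0 S=47.5218 intr=101.7882 cont=98.2845 V=101.7882[EX]; j=1 S=83.0472 intr=66.2628 cont=62.7590 V=66.2628[EX]; j=2 S=145.1300 intr=4.1800 cont=20.3347 V=20.3347[hold]; j=3 S=253.6234 intr=0.0000 cont=0.0000 V=0.0000[hold]; j=4 S=443.2222 intr=0.0000 cont=0.0000 V=0.0000[hold]  S*(4)=83.0472
k=3: j=0 S=62.8216 intr=86.4884 cont=82.9847 V=86.4884[EX]; j=1 S=109.7845 intr=39.5255 cont=43.4862 V=43.4862[hold]; j=2 S=191.8551 intr=0.0000 cont=10.4616 V=10.4616[hold]; j=3 S=335.2783 intr=0.0000 cont=0.0000 V=0.0000[hold]  S*(3)=62.8216
k=2: j=0 S=83.0472 intr=66.2628 cont=64.5892 V=66.2628[EX]; j=1 S=145.1300 intr=4.1800 cont=27.2063 V=27.2063[hold]; j=2 S=253.6234 intr=0.0000 cont=5.3822 V=5.3822[hold]  S*(2)=83.0472
k=1: j=0 S=109.7845 intr=39.5255 cont=46.6613 V=46.6613[hold]; j=1 S=191.8551 intr=0.0000 cont=16.4838 V=16.4838[hold]  S*(1)=-
k=0: j=0 S=145.1300 intr=4.1800 cont=31.6225 V=31.6225[hold]  S*(0)=-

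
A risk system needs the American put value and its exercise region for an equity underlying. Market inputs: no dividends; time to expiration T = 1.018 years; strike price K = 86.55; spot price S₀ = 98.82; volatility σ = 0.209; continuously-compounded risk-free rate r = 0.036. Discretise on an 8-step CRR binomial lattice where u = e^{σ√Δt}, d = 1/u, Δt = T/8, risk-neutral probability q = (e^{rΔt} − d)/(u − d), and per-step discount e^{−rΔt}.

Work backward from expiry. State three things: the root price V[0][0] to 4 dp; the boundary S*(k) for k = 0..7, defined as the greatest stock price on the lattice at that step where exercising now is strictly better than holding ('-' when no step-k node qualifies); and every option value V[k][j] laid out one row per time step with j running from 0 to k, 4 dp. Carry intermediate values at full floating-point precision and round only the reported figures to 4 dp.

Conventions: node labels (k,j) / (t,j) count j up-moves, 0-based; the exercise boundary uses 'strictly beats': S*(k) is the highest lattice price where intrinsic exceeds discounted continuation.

price = 2.3801
boundary = - - - - - 68.0693 73.3382 79.0149
tree:
2.3801
3.8248 1.0251
5.9920 1.7946 0.3012
9.0984 3.0865 0.5801 0.0383
13.2881 5.1888 1.1116 0.0789 0.0000
18.4807 8.4608 2.1183 0.1625 0.0000 0.0000
23.3710 13.2118 4.0107 0.3347 0.0000 0.0000 0.0000
27.9100 18.4807 7.5351 0.6891 0.0000 0.0000 0.0000 0.0000
32.1229 23.3710 13.2118 1.4191 0.0000 0.0000 0.0000 0.0000 0.0000

params: Δt=0.12725 u=1.07740 d=0.92816 q=0.51213 e^(-rΔt)=0.99543
t_8 payoffs: 32.1229 23.3710 13.2118 1.4191 0.0000 0.0000 0.0000 0.0000 0.0000
t_7: node(7,0) S=58.6400 payoff=27.9100 vs cont=27.5144 → 27.9100 [stop]  node(7,1) S=68.0693 payoff=18.4807 vs cont=18.0851 → 18.4807 [stop]  node(7,2) S=79.0149 payoff=7.5351 vs cont=7.1396 → 7.5351 [stop]  node(7,3) S=91.7204 payoff=0.0000 vs cont=0.6891 → 0.6891 [wait]  node(7,4) S=106.4691 payoff=0.0000 vs cont=0.0000 → 0.0000 [wait]  node(7,5) S=123.5893 payoff=0.0000 vs cont=0.0000 → 0.0000 [wait]  node(7,6) S=143.4625 payoff=0.0000 vs cont=0.0000 → 0.0000 [wait]  node(7,7) S=166.5313 payoff=0.0000 vs cont=0.0000 → 0.0000 [wait]  ⇒ S*(7)=79.0149
t_6: node(6,0) S=63.1790 payoff=23.3710 vs cont=22.9754 → 23.3710 [stop]  node(6,1) S=73.3382 payoff=13.2118 vs cont=12.8163 → 13.2118 [stop]  node(6,2) S=85.1309 payoff=1.4191 vs cont=4.0107 → 4.0107 [wait]  node(6,3) S=98.8200 payoff=0.0000 vs cont=0.3347 → 0.3347 [wait]  node(6,4) S=114.7103 payoff=0.0000 vs cont=0.0000 → 0.0000 [wait]  node(6,5) S=133.1557 payoff=0.0000 vs cont=0.0000 → 0.0000 [wait]  node(6,6) S=154.5671 payoff=0.0000 vs cont=0.0000 → 0.0000 [wait]  ⇒ S*(6)=73.3382
t_5: node(5,0) S=68.0693 payoff=18.4807 vs cont=18.0851 → 18.4807 [stop]  node(5,1) S=79.0149 payoff=7.5351 vs cont=8.4608 → 8.4608 [wait]  node(5,2) S=91.7204 payoff=0.0000 vs cont=2.1183 → 2.1183 [wait]  node(5,3) S=106.4691 payoff=0.0000 vs cont=0.1625 → 0.1625 [wait]  node(5,4) S=123.5893 payoff=0.0000 vs cont=0.0000 → 0.0000 [wait]  node(5,5) S=143.4625 payoff=0.0000 vs cont=0.0000 → 0.0000 [wait]  ⇒ S*(5)=68.0693
t_4: node(4,0) S=73.3382 payoff=13.2118 vs cont=13.2881 → 13.2881 [wait]  node(4,1) S=85.1309 payoff=1.4191 vs cont=5.1888 → 5.1888 [wait]  node(4,2) S=98.8200 payoff=0.0000 vs cont=1.1116 → 1.1116 [wait]  node(4,3) S=114.7103 payoff=0.0000 vs cont=0.0789 → 0.0789 [wait]  node(4,4) S=133.1557 payoff=0.0000 vs cont=0.0000 → 0.0000 [wait]  ⇒ S*(4)=-
t_3: node(3,0) S=79.0149 payoff=7.5351 vs cont=9.0984 → 9.0984 [wait]  node(3,1) S=91.7204 payoff=0.0000 vs cont=3.0865 → 3.0865 [wait]  node(3,2) S=106.4691 payoff=0.0000 vs cont=0.5801 → 0.5801 [wait]  node(3,3) S=123.5893 payoff=0.0000 vs cont=0.0383 → 0.0383 [wait]  ⇒ S*(3)=-
t_2: node(2,0) S=85.1309 payoff=1.4191 vs cont=5.9920 → 5.9920 [wait]  node(2,1) S=98.8200 payoff=0.0000 vs cont=1.7946 → 1.7946 [wait]  node(2,2) S=114.7103 payoff=0.0000 vs cont=0.3012 → 0.3012 [wait]  ⇒ S*(2)=-
t_1: node(1,0) S=91.7204 payoff=0.0000 vs cont=3.8248 → 3.8248 [wait]  node(1,1) S=106.4691 payoff=0.0000 vs cont=1.0251 → 1.0251 [wait]  ⇒ S*(1)=-
t_0: node(0,0) S=98.8200 payoff=0.0000 vs cont=2.3801 → 2.3801 [wait]  ⇒ S*(0)=-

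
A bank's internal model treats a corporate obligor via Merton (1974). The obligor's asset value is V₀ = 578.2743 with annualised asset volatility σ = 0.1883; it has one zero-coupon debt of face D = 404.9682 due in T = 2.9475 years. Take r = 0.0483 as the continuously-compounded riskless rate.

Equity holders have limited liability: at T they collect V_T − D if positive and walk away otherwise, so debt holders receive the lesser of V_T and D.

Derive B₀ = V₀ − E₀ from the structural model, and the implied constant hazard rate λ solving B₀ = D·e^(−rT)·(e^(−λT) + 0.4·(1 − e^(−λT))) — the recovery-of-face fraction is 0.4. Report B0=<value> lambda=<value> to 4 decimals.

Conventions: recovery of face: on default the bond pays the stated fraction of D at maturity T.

B0=347.3935 lambda=0.0062

With assets at 578.2743 and a single debt payment of 404.9682 at 2.9475 years:
d₁ = [ln(V₀/D) + (r + σ²/2)T] / (σ√T)
   = [ln(578.2743/404.9682) + (0.0483 + 0.5·0.1883²)·2.9475] / (0.1883·√2.9475)
   = [0.356240 + 0.194619] / 0.323279 = 1.703974
d₂ = d₁ − σ√T = 1.703974 − 0.323279 = 1.380695
N(d₁) = 0.955807,  N(d₂) = 0.916314,  e^(−rT) = 0.867305
E₀ = V₀·N(d₁) − D·e^(−rT)·N(d₂)
   = 578.2743·0.955807 − 404.9682·0.867305·0.916314 = 230.880826
B₀ = V₀ − E₀ = 578.2743 − 230.880826 = 347.393474
e^(−λT) = (B₀·e^(rT)/D − 0.4)/(1 − 0.4) = (347.3935·1.152997/404.9682 − 0.4)/0.6 = 0.98178996
λ = −ln(0.98178996)/2.9475 = 0.006235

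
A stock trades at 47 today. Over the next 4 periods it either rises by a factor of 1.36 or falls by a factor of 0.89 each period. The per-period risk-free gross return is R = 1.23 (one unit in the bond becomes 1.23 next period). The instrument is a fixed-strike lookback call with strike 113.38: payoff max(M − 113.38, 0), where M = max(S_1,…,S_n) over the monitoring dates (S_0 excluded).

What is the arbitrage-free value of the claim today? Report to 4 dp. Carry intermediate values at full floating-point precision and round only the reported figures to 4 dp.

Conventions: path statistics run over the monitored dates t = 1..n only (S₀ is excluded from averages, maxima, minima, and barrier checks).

No-arbitrage gives p* = (R−d)/(u−d) = 0.7234: enumerate every path, weight its payoff by its p*-probability, and discount by R^4.
Enumerate all 2^4 = 16 price paths (U = up ×1.36, D = down ×0.89); each path with k up-moves has probability p*^k·(1−p*)^(4−k).
DDDD: M=41.8300, payoff=0.0000, prob=0.005853
UDDD: M=63.9200, payoff=0.0000, prob=0.015308
DUDD: M=56.8888, payoff=0.0000, prob=0.015308
UUDD: M=86.9312, payoff=0.0000, prob=0.040036
DDUD: M=50.6310, payoff=0.0000, prob=0.015308
UDUD: M=77.3688, payoff=0.0000, prob=0.040036
DUUD: M=77.3688, payoff=0.0000, prob=0.040036
UUUD: M=118.2264, payoff=4.8464, prob=0.104710
DDDU: M=45.0616, payoff=0.0000, prob=0.015308
UDDU: M=68.8582, payoff=0.0000, prob=0.040036
DUDU: M=68.8582, payoff=0.0000, prob=0.040036
UUDU: M=105.2215, payoff=0.0000, prob=0.104710
DDUU: M=68.8582, payoff=0.0000, prob=0.040036
UDUU: M=105.2215, payoff=0.0000, prob=0.104710
DUUU: M=105.2215, payoff=0.0000, prob=0.104710
UUUU: M=160.7879, payoff=47.4079, prob=0.273857
Price = Σ prob·payoff / R^4 = 13.490480 / 2.288866 = 5.8940

price = 5.8940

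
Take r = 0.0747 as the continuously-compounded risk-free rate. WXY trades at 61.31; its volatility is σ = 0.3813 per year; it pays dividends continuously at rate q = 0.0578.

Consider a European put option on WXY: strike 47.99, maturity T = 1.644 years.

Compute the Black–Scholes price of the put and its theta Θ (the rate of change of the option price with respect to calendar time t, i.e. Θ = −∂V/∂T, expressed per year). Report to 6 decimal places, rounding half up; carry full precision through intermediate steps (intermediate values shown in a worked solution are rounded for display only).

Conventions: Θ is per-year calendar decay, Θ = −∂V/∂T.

σ√T = 0.3813·√1.644 = 0.488897
d₁ = (ln(S/K) + (r−q+σ²/2)T) / (σ√T) = (ln(61.31/47.99) + (0.0747−0.0578+0.3813²/2)·1.644) / 0.488897 = (0.244950 + 0.147294) / 0.488897 = 0.802304
d₂ = d₁ − σ√T = 0.802304 − 0.488897 = 0.313406
e^{−rT} = 0.884435
e^{−qT} = 0.909352
N(−d₁) = 0.211189,  N(−d₂) = 0.376986
Put price V = K·e^{−rT}·N(−d₂) − S·e^{−qT}·N(−d₁) = 16.000796 − 11.774264 = 4.226532
φ(d₁) = (1/√(2π))·e^{−d₁²/2} = 0.289157
Θ = −S·e^{−qT}·φ(d₁)·σ/(2√T) − q·S·e^{−qT}·N(−d₁) + r·K·e^{−rT}·N(−d₂) = −2.397085 − 0.680552 + 1.195259 = -1.882378

price = 4.226532
Θ = -1.882378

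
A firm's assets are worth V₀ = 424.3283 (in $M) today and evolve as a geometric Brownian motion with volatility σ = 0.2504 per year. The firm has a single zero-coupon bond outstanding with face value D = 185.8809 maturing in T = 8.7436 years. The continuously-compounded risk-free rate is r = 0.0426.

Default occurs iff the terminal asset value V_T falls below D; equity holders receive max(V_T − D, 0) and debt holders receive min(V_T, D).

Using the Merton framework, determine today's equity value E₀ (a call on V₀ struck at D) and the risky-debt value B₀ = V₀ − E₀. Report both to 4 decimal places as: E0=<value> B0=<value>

With assets at 424.3283 and a single debt payment of 185.8809 at 8.7436 years:
d₁ = [ln(V₀/D) + (r + σ²/2)T] / (σ√T)
   = [ln(424.3283/185.8809) + (0.0426 + 0.5·0.2504²)·8.7436] / (0.2504·√8.7436)
   = [0.825401 + 0.646590] / 0.740422 = 1.988043
d₂ = d₁ − σ√T = 1.988043 − 0.740422 = 1.247621
N(d₁) = 0.976597,  N(d₂) = 0.893915,  e^(−rT) = 0.689025
E₀ = V₀·N(d₁) − D·e^(−rT)·N(d₂)
   = 424.3283·0.976597 − 185.8809·0.689025·0.893915 = 299.907921
B₀ = V₀ − E₀ = 424.3283 − 299.907921 = 124.420379

E0=299.9079 B0=124.4204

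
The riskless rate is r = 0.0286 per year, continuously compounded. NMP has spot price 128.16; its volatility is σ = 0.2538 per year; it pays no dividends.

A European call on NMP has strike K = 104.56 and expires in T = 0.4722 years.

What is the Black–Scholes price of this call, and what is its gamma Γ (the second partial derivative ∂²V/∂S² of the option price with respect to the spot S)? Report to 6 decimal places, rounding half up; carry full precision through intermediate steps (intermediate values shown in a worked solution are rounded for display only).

σ√T = 0.2538·√0.4722 = 0.174403
d₁ = (ln(S/K) + (r+σ²/2)T) / (σ√T) = (ln(128.16/104.56) + (0.0286+0.2538²/2)·0.4722) / 0.174403 = (0.203518 + 0.028713) / 0.174403 = 1.331578
d₂ = d₁ − σ√T = 1.331578 − 0.174403 = 1.157175
e^{−rT} = 0.986586
N(d₁) = 0.908501,  N(d₂) = 0.876400
Call price V = S·N(d₁) − K·e^{−rT}·N(d₂) = 116.433435 − 90.407115 = 26.026320
φ(d₁) = (1/√(2π))·e^{−d₁²/2} = 0.164394
Γ = φ(d₁) / (S·σ·√T) = 0.007355

price = 26.026320
Γ = 0.007355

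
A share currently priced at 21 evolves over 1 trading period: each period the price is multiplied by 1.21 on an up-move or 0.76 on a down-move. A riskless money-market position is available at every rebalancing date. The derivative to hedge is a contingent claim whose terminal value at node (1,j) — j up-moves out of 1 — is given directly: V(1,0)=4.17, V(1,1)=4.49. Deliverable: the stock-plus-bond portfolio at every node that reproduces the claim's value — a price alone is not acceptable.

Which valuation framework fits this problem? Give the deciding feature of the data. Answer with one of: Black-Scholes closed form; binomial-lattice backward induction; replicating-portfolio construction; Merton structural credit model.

Key observation: the mandate to exhibit the hedge at every date and state singles out the replicating-portfolio construction on the 1-period tree with factors 1.21 and 0.76 from 21.

framework: replicating-portfolio construction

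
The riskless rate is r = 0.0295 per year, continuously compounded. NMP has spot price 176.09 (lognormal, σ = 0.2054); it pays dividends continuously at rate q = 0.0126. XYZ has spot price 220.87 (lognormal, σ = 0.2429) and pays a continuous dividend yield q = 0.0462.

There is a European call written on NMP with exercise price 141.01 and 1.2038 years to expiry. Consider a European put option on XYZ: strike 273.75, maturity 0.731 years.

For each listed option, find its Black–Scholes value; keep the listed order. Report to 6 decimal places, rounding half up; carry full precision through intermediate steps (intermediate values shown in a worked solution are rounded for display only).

price(NMP call K=141.01) = 39.828962
price(XYZ put K=273.75) = 57.823030

[NMP call K=141.01]
σ√T = 0.2054·√1.2038 = 0.225360
d₁ = (ln(S/K) + (r−q+σ²/2)T) / (σ√T) = (ln(176.09/141.01) + (0.0295−0.0126+0.2054²/2)·1.2038) / 0.225360 = (0.222164 + 0.045738) / 0.225360 = 1.188773
d₂ = d₁ − σ√T = 1.188773 − 0.225360 = 0.963412
e^{−rT} = 0.965111
e^{−qT} = 0.984947
N(d₁) = 0.882735,  N(d₂) = 0.832330
price = S·e^{−qT}·N(d₁) − K·e^{−rT}·N(d₂) = 153.100965 − 113.272003 = 39.828962
[XYZ put K=273.75]
σ√T = 0.2429·√0.731 = 0.207676
d₁ = (ln(S/K) + (r−q+σ²/2)T) / (σ√T) = (ln(220.87/273.75) + (0.0295−0.0462+0.2429²/2)·0.731) / 0.207676 = (-0.214641 + 0.009357) / 0.207676 = -0.988482
d₂ = d₁ − σ√T = -0.988482 − 0.207676 = -1.196158
e^{−rT} = 0.978666
e^{−qT} = 0.966792
N(−d₁) = 0.838542,  N(−d₂) = 0.884183
price = K·e^{−rT}·N(−d₂) − S·e^{−qT}·N(−d₁) = 236.881292 − 179.058262 = 57.823030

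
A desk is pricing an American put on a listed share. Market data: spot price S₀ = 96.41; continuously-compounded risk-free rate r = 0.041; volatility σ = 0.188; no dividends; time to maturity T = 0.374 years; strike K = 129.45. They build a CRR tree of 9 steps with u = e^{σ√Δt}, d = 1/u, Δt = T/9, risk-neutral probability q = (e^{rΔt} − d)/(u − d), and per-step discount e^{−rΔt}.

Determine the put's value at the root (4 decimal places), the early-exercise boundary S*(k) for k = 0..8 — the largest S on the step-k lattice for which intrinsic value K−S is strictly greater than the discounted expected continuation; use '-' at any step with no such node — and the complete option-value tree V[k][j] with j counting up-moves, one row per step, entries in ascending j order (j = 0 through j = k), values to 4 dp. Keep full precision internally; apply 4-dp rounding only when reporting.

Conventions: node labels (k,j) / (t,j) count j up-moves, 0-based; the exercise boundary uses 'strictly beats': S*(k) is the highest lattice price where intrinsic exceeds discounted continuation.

Δt=0.04156, u=1.03907, d=0.96240, q=0.51266, disc=e^(-rΔt)=0.99830
k=9 terminal: V=max(K-S,0) → 61.1648 55.7251 49.8520 43.5110 36.6649 29.2735 21.2932 12.6771 3.3748 0.0000
k=8: j=0 S=70.9529 intr=58.4971 cont=58.2767 V=58.4971[EX]; j=1 S=76.6052 intr=52.8448 cont=52.6244 V=52.8448[EX]; j=2 S=82.7078 intr=46.7422 cont=46.5219 V=46.7422[EX]; j=3 S=89.2964 intr=40.1536 cont=39.9332 V=40.1536[EX]; j=4 S=96.4100 intr=33.0400 cont=32.8196 V=33.0400[EX]; j=5 S=104.0902 intr=25.3598 cont=25.1394 V=25.3598[EX]; j=6 S=112.3823 intr=17.0677 cont=16.8473 V=17.0677[EX]; j=7 S=121.3349 intr=8.1151 cont=7.8947 V=8.1151[EX]; j=8 S=131.0007 intr=0.0000 cont=1.6418 V=1.6418[hold]  S*(8)=121.3349
k=7: j=0 S=73.7249 intr=55.7251 cont=55.5047 V=55.7251[EX]; j=1 S=79.5980 intr=49.8520 cont=49.6316 V=49.8520[EX]; j=2 S=85.9390 intr=43.5110 cont=43.2907 V=43.5110[EX]; j=3 S=92.7851 intr=36.6649 cont=36.4446 V=36.6649[EX]; j=4 S=100.1765 intr=29.2735 cont=29.0531 V=29.2735[EX]; j=5 S=108.1568 intr=21.2932 cont=21.0728 V=21.2932[EX]; j=6 S=116.7729 intr=12.6771 cont=12.4568 V=12.6771[EX]; j=7 S=126.0752 intr=3.3748 cont=4.7883 V=4.7883[hold]  S*(7)=116.7729
k=6: j=0 S=76.6052 intr=52.8448 cont=52.6244 V=52.8448[EX]; j=1 S=82.7078 intr=46.7422 cont=46.5219 V=46.7422[EX]; j=2 S=89.2964 intr=40.1536 cont=39.9332 V=40.1536[EX]; j=3 S=96.4100 intr=33.0400 cont=32.8196 V=33.0400[EX]; j=4 S=104.0902 intr=25.3598 cont=25.1394 V=25.3598[EX]; j=5 S=112.3823 intr=17.0677 cont=16.8473 V=17.0677[EX]; j=6 S=121.3349 intr=8.1151 cont=8.6182 V=8.6182[hold]  S*(6)=112.3823
k=5: j=0 S=79.5980 intr=49.8520 cont=49.6316 V=49.8520[EX]; j=1 S=85.9390 intr=43.5110 cont=43.2907 V=43.5110[EX]; j=2 S=92.7851 intr=36.6649 cont=36.4446 V=36.6649[EX]; j=3 S=100.1765 intr=29.2735 cont=29.0531 V=29.2735[EX]; j=4 S=108.1568 intr=21.2932 cont=21.0728 V=21.2932[EX]; j=5 S=116.7729 intr=12.6771 cont=12.7143 V=12.7143[hold]  S*(5)=108.1568
k=4: j=0 S=82.7078 intr=46.7422 cont=46.5219 V=46.7422[EX]; j=1 S=89.2964 intr=40.1536 cont=39.9332 V=40.1536[EX]; j=2 S=96.4100 intr=33.0400 cont=32.8196 V=33.0400[EX]; j=3 S=104.0902 intr=25.3598 cont=25.1394 V=25.3598[EX]; j=4 S=112.3823 intr=17.0677 cont=16.8663 V=17.0677[EX]  S*(4)=112.3823
k=3: j=0 S=85.9390 intr=43.5110 cont=43.2907 V=43.5110[EX]; j=1 S=92.7851 intr=36.6649 cont=36.4446 V=36.6649[EX]; j=2 S=100.1765 intr=29.2735 cont=29.0531 V=29.2735[EX]; j=3 S=108.1568 intr=21.2932 cont=21.0728 V=21.2932[EX]  S*(3)=108.1568
k=2: j=0 S=89.2964 intr=40.1536 cont=39.9332 V=40.1536[EX]; j=1 S=96.4100 intr=33.0400 cont=32.8196 V=33.0400[EX]; j=2 S=104.0902 intr=25.3598 cont=25.1394 V=25.3598[EX]  S*(2)=104.0902
k=1: j=0 S=92.7851 intr=36.6649 cont=36.4446 V=36.6649[EX]; j=1 S=100.1765 intr=29.2735 cont=29.0531 V=29.2735[EX]  S*(1)=100.1765
k=0: j=0 S=96.4100 intr=33.0400 cont=32.8196 V=33.0400[EX]  S*(0)=96.4100

price = 33.0400
boundary = 96.4100 100.1765 104.0902 108.1568 112.3823 108.1568 112.3823 116.7729 121.3349
tree:
33.0400
36.6649 29.2735
40.1536 33.0400 25.3598
43.5110 36.6649 29.2735 21.2932
46.7422 40.1536 33.0400 25.3598 17.0677
49.8520 43.5110 36.6649 29.2735 21.2932 12.7143
52.8448 46.7422 40.1536 33.0400 25.3598 17.0677 8.6182
55.7251 49.8520 43.5110 36.6649 29.2735 21.2932 12.6771 4.7883
58.4971 52.8448 46.7422 40.1536 33.0400 25.3598 17.0677 8.1151 1.6418
61.1648 55.7251 49.8520 43.5110 36.6649 29.2735 21.2932 12.6771 3.3748 0.0000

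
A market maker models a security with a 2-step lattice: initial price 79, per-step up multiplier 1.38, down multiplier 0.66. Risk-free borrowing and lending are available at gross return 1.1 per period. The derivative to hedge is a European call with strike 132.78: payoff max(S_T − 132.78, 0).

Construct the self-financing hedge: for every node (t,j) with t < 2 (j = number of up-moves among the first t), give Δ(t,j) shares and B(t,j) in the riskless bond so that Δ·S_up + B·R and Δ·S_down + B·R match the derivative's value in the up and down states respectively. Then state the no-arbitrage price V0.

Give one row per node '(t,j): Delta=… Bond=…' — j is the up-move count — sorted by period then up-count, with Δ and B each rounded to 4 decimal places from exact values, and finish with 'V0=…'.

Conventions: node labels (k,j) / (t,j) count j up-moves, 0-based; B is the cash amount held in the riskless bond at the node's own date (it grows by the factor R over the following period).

(0,0): Delta=0.1726 Bond=-8.1794
(1,0): Delta=0.0000 Bond=0.0000
(1,1): Delta=0.2251 Bond=-14.7230
V0=5.4530

No-arbitrage ⇒ martingale measure with p* = (R−d)/(u−d) = 0.6111.
Terminal payoffs: V(2,0)=0.0000, V(2,1)=0.0000, V(2,2)=17.6676
(1,0): S=52.1400. Δ = (V_up−V_dn)/(S_up−S_dn) = (0.0000−0.0000)/(71.9532−34.4124) = 0.0000. V = [p*·0.0000 + (1−p*)·0.0000]/1.1 = 0.0000. B = V − Δ·S = 0.0000.
(1,1): S=109.0200. Δ = (V_up−V_dn)/(S_up−S_dn) = (17.6676−0.0000)/(150.4476−71.9532) = 0.2251. V = [p*·17.6676 + (1−p*)·0.0000]/1.1 = 9.8153. B = V − Δ·S = -14.7230.
(0,0): S=79.0000. Δ = (V_up−V_dn)/(S_up−S_dn) = (9.8153−0.0000)/(109.0200−52.1400) = 0.1726. V = [p*·9.8153 + (1−p*)·0.0000]/1.1 = 5.4530. B = V − Δ·S = -8.1794.
Sanity check at the root: Δ(0,0)·S0 + B(0,0) reproduces V0 = 5.4530.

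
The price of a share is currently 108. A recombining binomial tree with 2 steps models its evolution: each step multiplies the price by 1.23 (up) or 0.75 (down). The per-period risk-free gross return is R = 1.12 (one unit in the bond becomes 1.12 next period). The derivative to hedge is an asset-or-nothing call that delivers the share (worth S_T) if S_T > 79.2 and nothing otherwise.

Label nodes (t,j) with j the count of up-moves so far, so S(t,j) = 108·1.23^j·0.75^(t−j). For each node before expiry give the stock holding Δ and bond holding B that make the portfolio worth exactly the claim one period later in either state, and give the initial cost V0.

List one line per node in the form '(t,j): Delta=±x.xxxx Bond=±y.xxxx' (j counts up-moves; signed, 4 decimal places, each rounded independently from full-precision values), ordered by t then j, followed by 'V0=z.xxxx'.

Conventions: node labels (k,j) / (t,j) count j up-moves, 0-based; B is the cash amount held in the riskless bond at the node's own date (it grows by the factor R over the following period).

(0,0): Delta=1.2398 Bond=-28.4397
(1,0): Delta=2.5625 Bond=-138.9927
(1,1): Delta=1.0000 Bond=0.0000
V0=105.4566

Since d<R<u, set p* = (R−d)/(u−d) = 0.7708; price each node as the discounted p*-expectation of its children.
Terminal payoffs: V(2,0)=0.0000, V(2,1)=99.6300, V(2,2)=163.3932
Node (1,0) S=81.0000: V=(p*·99.6300+(1−p*)·0.0000)/1.12=68.5698; Δ=(99.6300−0.0000)/(99.6300−60.7500)=2.5625; B=V−Δ·S=-138.9927
Node (1,1) S=132.8400: V=(p*·163.3932+(1−p*)·99.6300)/1.12=132.8400; Δ=(163.3932−99.6300)/(163.3932−99.6300)=1.0000; B=V−Δ·S=0.0000
Node (0,0) S=108.0000: V=(p*·132.8400+(1−p*)·68.5698)/1.12=105.4566; Δ=(132.8400−68.5698)/(132.8400−81.0000)=1.2398; B=V−Δ·S=-28.4397
Check: Δ(0,0)·S0 + B(0,0) = 105.4566 = V0.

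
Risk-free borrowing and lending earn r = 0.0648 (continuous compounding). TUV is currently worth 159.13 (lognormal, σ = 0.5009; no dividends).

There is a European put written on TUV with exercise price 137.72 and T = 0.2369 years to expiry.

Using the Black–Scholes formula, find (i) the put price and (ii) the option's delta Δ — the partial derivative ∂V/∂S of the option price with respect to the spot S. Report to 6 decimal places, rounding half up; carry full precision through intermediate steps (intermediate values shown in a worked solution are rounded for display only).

price = 5.490081
Δ = -0.218414

σ√T = 0.5009·√0.2369 = 0.243800
d₁ = (ln(S/K) + (r+σ²/2)T) / (σ√T) = (ln(159.13/137.72) + (0.0648+0.5009²/2)·0.2369) / 0.243800 = (0.144499 + 0.045070) / 0.243800 = 0.777560
d₂ = d₁ − σ√T = 0.777560 − 0.243800 = 0.533760
e^{−rT} = 0.984766
N(−d₁) = 0.218414,  N(−d₂) = 0.296754
Put price V = K·e^{−rT}·N(−d₂) − S·N(−d₁) = 40.246318 − 34.756238 = 5.490081
Δ = −N(−d₁) = -0.218414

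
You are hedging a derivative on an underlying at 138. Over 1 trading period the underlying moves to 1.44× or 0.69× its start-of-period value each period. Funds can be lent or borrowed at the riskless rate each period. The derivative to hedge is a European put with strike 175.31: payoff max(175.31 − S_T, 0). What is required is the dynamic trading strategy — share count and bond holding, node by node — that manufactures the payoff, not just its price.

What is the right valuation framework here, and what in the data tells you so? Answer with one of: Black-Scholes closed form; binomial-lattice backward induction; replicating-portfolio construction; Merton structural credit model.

framework: replicating-portfolio construction

Key observation: the task asks for the hedge itself — share and bond holdings at every node of the 1-period tree on spot 138 with factors 1.44/0.69 — which is exactly what the replicating-portfolio construction produces.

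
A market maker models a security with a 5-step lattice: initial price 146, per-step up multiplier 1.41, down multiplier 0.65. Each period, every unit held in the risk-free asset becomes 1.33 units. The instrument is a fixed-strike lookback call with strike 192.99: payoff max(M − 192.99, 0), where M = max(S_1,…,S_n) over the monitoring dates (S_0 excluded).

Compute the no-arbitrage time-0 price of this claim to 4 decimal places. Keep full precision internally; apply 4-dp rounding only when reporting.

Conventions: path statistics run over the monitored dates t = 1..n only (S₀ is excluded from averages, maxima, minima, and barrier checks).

price = 105.2540

With p* = (R−d)/(u−d) = 0.8947, sum probability × payoff across the paths and divide by R^5.
Enumerate all 2^5 = 32 price paths (U = up ×1.41, D = down ×0.65); each path with k up-moves has probability p*^k·(1−p*)^(5−k).
DDDDD: M=94.9000, payoff=0.0000, prob=0.000013
UDDDD: M=205.8600, payoff=12.8700, prob=0.000110
DUDDD: M=133.8090, payoff=0.0000, prob=0.000110
UUDDD: M=290.2626, payoff=97.2726, prob=0.000934
DDUDD: M=94.9000, payoff=0.0000, prob=0.000110
UDUDD: M=205.8600, payoff=12.8700, prob=0.000934
DUUDD: M=188.6707, payoff=0.0000, prob=0.000934
UUUDD: M=409.2703, payoff=216.2803, prob=0.007937
DDDUD: M=94.9000, payoff=0.0000, prob=0.000110
UDDUD: M=205.8600, payoff=12.8700, prob=0.000934
DUDUD: M=133.8090, payoff=0.0000, prob=0.000934
UUDUD: M=290.2626, payoff=97.2726, prob=0.007937
DDUUD: M=122.6359, payoff=0.0000, prob=0.000934
UDUUD: M=266.0257, payoff=73.0357, prob=0.007937
DUUUD: M=266.0257, payoff=73.0357, prob=0.007937
UUUUD: M=577.0711, payoff=384.0811, prob=0.067462
DDDDU: M=94.9000, payoff=0.0000, prob=0.000110
UDDDU: M=205.8600, payoff=12.8700, prob=0.000934
DUDDU: M=133.8090, payoff=0.0000, prob=0.000934
UUDDU: M=290.2626, payoff=97.2726, prob=0.007937
DDUDU: M=94.9000, payoff=0.0000, prob=0.000934
UDUDU: M=205.8600, payoff=12.8700, prob=0.007937
DUUDU: M=188.6707, payoff=0.0000, prob=0.007937
UUUDU: M=409.2703, payoff=216.2803, prob=0.067462
DDDUU: M=94.9000, payoff=0.0000, prob=0.000934
UDDUU: M=205.8600, payoff=12.8700, prob=0.007937
DUDUU: M=172.9167, payoff=0.0000, prob=0.007937
UUDUU: M=375.0962, payoff=182.1062, prob=0.067462
DDUUU: M=172.9167, payoff=0.0000, prob=0.007937
UDUUU: M=375.0962, payoff=182.1062, prob=0.067462
DUUUU: M=375.0962, payoff=182.1062, prob=0.067462
UUUUU: M=813.6702, payoff=620.6802, prob=0.573425
Price = Σ prob·payoff / R^5 = 438.023075 / 4.161580 = 105.2540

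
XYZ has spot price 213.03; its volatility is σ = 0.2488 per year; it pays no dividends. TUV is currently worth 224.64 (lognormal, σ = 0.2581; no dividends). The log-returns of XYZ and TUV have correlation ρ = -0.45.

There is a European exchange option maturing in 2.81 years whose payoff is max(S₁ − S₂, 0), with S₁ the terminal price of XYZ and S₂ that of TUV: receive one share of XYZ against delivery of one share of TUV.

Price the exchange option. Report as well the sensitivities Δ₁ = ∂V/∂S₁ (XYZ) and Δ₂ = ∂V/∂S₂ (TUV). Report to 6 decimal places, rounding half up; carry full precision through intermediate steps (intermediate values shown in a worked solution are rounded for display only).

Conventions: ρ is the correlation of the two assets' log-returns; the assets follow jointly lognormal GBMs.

exchange price = 56.170974
Δ1 = 0.613494
Δ2 = -0.331738

σ_eff = √(σ₁² + σ₂² − 2ρσ₁σ₂) = √(0.2488² + 0.2581² − 2·-0.45·0.2488·0.2581) = 0.431637
d₁ = (ln(S₁/S₂) + (q₂ − q₁ + σ_eff²/2)T) / (σ_eff√T) = (ln(213.03/224.64) + (0.0 − 0.0 + 0.093155)·2.81) / 0.723556 = 0.288437
d₂ = d₁ − σ_eff√T = 0.288437 − 0.723556 = -0.435119
N(d₁) = 0.613494,  N(d₂) = 0.331738
V = S₁·e^{−q₁T}·N(d₁) − S₂·e^{−q₂T}·N(d₂) = 130.692625 − 74.521651 = 56.170974
Key observation: no risk-free rate is needed — with the second asset as numeraire the exchange option is a call on the ratio S₁/S₂, and r cancels out of the value.
Δ₁ = e^{−q₁T}·N(d₁) = 0.613494;  Δ₂ = −e^{−q₂T}·N(d₂) = -0.331738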